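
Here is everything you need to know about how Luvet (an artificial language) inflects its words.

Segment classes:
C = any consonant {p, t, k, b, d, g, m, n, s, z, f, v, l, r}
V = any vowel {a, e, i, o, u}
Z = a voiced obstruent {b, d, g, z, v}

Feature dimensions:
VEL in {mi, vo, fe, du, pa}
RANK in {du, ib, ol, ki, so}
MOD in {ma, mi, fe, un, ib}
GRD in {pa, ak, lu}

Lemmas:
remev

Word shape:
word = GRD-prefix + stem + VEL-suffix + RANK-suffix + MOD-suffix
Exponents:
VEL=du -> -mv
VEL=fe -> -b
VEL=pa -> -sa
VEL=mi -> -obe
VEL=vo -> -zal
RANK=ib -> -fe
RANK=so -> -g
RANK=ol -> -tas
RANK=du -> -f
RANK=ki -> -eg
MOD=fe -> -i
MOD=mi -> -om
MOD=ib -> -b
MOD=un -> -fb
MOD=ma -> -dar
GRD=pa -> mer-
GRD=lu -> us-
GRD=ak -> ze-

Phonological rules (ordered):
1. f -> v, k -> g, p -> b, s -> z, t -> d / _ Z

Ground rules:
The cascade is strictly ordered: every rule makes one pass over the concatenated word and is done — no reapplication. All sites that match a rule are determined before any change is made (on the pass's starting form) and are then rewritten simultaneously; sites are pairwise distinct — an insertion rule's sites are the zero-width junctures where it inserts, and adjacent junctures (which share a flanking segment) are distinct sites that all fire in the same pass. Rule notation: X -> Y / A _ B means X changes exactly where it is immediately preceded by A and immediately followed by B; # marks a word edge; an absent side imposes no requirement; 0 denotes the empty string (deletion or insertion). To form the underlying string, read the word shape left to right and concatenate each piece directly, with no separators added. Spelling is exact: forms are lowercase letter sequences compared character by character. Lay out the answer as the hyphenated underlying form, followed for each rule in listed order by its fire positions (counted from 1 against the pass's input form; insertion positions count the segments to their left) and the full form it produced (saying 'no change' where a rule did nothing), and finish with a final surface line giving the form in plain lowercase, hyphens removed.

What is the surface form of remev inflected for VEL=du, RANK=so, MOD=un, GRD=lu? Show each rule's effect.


underlying: us-remev-mv-g-fb
1. f -> v, k -> g, p -> b, s -> z, t -> d / _ Z: fires at position(s) 11: usremevmvgvb
surface: usremevmvgvb


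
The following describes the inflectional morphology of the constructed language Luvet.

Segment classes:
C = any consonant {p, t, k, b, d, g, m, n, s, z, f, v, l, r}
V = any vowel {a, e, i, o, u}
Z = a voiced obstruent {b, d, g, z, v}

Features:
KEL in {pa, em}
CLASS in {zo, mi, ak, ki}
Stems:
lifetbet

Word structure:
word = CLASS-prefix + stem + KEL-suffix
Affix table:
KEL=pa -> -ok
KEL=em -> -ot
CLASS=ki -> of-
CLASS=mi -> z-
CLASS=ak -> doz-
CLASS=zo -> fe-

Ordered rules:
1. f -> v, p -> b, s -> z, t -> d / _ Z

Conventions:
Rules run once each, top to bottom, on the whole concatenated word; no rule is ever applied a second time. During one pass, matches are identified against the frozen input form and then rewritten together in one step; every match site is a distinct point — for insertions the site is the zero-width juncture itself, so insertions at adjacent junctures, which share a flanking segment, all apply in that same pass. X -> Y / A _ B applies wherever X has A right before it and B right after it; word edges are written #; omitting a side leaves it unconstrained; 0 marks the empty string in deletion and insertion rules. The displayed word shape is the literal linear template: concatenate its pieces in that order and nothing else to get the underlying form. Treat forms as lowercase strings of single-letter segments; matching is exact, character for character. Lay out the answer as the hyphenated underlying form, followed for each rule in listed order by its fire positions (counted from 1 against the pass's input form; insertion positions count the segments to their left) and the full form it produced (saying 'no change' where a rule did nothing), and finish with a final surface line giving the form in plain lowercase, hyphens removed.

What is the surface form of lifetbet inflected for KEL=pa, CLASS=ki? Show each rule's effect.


underlying: of-lifetbet-ok
1. f -> v, p -> b, s -> z, t -> d / _ Z: fires at position(s) 7: oflifedbetok
surface: oflifedbetok


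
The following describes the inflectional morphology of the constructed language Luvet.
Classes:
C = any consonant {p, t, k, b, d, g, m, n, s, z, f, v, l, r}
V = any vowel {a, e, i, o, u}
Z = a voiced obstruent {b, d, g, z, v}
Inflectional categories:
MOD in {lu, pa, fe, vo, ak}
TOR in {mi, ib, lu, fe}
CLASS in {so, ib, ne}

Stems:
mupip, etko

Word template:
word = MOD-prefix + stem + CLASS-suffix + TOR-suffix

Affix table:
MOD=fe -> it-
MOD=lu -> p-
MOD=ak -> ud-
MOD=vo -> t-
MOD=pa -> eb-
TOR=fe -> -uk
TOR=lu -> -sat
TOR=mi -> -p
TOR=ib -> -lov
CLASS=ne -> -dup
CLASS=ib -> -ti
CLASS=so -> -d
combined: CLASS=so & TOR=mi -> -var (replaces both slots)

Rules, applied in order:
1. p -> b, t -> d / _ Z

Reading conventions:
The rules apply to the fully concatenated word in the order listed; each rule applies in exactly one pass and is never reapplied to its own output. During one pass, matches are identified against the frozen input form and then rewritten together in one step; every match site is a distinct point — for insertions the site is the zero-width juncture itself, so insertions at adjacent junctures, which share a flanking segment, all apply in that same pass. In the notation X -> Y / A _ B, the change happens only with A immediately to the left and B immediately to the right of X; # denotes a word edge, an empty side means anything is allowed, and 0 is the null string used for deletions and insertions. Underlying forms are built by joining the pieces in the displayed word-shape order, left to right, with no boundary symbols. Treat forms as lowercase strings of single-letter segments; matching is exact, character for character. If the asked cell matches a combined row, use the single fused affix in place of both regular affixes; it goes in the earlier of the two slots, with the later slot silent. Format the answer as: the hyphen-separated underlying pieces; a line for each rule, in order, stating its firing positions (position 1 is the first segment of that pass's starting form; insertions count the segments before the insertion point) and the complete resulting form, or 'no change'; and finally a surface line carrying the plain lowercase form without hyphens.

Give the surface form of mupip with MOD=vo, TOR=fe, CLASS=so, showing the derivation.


underlying: t-mupip-d-uk
1. p -> b, t -> d / _ Z: fires at position(s) 6: tmupibduk
surface: tmupibduk


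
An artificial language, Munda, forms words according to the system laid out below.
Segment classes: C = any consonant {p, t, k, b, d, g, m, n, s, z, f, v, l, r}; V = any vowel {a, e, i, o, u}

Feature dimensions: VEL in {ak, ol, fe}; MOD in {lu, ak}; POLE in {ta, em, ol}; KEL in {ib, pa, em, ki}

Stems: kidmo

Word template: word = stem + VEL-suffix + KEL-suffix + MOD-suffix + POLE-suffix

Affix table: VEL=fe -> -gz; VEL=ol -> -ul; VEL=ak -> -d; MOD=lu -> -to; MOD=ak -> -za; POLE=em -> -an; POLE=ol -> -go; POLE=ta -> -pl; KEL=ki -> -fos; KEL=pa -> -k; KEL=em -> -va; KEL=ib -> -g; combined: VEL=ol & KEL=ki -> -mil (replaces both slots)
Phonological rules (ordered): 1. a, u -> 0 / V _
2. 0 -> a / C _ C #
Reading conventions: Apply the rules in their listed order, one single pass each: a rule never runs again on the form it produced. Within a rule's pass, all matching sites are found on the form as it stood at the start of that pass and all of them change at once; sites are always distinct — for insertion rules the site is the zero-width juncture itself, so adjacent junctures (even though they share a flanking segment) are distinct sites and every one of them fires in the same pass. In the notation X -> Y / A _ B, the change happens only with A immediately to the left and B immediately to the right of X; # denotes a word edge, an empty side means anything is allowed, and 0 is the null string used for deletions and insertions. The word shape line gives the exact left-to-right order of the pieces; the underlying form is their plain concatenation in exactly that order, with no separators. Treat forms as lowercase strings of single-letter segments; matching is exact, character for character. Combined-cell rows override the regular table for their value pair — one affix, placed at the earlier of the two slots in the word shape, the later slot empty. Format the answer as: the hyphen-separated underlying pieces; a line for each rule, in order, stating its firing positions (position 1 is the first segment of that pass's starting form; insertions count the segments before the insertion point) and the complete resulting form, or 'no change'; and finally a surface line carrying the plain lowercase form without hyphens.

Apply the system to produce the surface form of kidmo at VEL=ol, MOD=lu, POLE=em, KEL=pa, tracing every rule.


underlying: kidmo-ul-k-to-an
1. a, u -> 0 / V _: fires at position(s) 6, 11: kidmolkton
2. 0 -> a / C _ C #: no change
surface: kidmolkton


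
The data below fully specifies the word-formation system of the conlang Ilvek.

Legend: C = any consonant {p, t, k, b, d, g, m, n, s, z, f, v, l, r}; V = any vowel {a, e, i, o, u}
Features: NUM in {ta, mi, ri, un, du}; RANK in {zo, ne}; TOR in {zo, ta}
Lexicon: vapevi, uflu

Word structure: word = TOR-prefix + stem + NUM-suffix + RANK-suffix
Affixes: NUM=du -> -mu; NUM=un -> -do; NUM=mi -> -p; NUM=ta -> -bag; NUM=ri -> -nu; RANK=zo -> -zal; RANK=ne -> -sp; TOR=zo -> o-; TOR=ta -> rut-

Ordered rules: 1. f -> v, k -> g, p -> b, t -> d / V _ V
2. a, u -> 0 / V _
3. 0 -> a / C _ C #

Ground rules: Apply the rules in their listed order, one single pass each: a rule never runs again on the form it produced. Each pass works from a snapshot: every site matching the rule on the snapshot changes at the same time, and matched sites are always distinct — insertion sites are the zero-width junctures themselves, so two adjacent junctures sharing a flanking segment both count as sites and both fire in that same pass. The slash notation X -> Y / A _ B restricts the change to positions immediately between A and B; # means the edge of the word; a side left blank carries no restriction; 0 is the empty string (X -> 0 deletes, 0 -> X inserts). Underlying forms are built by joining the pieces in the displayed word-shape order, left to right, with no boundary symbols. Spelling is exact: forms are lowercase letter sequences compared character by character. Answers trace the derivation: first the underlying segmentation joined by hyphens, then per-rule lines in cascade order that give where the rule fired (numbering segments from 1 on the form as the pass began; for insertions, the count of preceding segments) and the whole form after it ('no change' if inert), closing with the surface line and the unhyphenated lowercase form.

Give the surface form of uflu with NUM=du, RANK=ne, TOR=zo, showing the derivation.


underlying: o-uflu-mu-sp
1. f -> v, k -> g, p -> b, t -> d / V _ V: no change
2. a, u -> 0 / V _: fires at position(s) 2: oflumusp
3. 0 -> a / C _ C #: inserts after position(s) 7: oflumusap
surface: oflumusap


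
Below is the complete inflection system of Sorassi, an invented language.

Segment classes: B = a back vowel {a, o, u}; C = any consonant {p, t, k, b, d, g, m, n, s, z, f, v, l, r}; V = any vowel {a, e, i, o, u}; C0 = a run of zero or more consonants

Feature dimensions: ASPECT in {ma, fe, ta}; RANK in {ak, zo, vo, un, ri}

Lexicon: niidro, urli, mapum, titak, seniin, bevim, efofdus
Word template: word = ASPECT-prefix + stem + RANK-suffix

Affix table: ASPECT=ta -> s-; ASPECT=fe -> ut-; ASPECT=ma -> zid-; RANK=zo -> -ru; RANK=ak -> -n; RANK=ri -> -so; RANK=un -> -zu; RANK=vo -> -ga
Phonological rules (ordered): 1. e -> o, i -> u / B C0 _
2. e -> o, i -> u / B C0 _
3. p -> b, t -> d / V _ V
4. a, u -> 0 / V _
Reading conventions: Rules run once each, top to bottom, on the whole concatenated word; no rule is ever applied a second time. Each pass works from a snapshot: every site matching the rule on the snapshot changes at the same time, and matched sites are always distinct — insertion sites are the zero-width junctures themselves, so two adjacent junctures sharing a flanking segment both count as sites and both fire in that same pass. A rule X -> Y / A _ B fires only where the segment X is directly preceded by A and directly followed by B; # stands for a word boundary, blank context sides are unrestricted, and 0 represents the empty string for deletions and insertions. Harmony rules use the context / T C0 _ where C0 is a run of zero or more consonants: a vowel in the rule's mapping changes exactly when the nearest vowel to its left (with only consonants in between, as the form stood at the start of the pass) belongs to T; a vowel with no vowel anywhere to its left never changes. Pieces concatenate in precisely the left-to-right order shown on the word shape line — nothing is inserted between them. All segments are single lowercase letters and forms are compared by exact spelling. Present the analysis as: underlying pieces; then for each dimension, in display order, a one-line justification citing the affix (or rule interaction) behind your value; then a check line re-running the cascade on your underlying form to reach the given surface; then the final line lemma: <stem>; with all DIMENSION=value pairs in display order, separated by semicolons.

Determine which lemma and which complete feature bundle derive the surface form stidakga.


underlying: s-titak-ga
ASPECT=ta - signalled by the affix s-
RANK=vo - signalled by the affix -ga
check: stitakga -> stitakga -> stitakga -> stidakga -> stidakga
lemma: titak; ASPECT=ta; RANK=vo


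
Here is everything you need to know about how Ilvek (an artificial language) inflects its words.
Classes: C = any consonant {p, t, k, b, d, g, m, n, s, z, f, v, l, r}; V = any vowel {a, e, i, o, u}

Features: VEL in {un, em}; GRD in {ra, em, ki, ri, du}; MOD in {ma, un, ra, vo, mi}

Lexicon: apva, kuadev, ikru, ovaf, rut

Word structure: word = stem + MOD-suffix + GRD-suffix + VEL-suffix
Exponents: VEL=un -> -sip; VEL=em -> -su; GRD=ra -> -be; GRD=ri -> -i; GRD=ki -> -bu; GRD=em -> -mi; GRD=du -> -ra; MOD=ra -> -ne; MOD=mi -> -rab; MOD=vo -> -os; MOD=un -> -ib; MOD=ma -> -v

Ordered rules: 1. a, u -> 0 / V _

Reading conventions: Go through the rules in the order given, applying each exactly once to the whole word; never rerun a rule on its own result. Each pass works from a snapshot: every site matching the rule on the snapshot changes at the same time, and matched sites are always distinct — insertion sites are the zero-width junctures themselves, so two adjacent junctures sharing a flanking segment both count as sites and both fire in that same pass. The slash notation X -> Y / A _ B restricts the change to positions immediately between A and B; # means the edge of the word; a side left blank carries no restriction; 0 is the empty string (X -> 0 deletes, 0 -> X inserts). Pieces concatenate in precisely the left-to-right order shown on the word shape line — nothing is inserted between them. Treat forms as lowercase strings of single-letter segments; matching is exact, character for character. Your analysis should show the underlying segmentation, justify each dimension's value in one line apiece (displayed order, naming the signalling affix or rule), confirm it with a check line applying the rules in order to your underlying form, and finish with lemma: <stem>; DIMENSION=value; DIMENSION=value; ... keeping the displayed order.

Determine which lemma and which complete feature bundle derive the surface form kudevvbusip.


underlying: kuadev-v-bu-sip
VEL=un - signalled by the affix -sip
GRD=ki - signalled by the affix -bu
MOD=ma - signalled by the affix -v
check: kuadevvbusip -> kudevvbusip
lemma: kuadev; VEL=un; GRD=ki; MOD=ma


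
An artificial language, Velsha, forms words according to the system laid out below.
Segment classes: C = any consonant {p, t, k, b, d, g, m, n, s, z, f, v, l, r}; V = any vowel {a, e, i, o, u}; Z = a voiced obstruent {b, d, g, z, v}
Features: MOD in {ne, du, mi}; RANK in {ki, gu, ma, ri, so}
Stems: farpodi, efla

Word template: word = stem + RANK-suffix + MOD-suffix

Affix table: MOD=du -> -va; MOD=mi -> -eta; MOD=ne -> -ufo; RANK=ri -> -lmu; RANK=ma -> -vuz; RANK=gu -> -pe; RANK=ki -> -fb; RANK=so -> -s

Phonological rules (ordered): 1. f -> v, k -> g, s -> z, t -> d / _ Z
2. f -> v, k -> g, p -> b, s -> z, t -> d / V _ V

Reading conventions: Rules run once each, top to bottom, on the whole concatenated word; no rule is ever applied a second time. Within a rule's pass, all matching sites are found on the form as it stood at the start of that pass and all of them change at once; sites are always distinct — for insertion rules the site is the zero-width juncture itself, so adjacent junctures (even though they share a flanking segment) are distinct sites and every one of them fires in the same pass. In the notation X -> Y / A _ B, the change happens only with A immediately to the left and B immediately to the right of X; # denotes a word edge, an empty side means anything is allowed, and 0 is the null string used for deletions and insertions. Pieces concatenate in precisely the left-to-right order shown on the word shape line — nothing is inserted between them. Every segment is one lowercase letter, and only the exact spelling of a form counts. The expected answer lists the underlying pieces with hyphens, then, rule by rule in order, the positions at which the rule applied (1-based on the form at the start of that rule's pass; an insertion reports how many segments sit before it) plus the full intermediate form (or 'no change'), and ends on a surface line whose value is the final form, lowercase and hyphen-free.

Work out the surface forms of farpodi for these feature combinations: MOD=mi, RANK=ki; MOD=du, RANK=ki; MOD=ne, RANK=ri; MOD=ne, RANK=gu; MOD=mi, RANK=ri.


cell MOD=mi, RANK=ki:
underlying: farpodi-fb-eta
1. f -> v, k -> g, s -> z, t -> d / _ Z: fires at position(s) 8: farpodivbeta
2. f -> v, k -> g, p -> b, s -> z, t -> d / V _ V: fires at position(s) 11: farpodivbeda
surface: farpodivbeda

cell MOD=du, RANK=ki:
underlying: farpodi-fb-va
1. f -> v, k -> g, s -> z, t -> d / _ Z: fires at position(s) 8: farpodivbva
2. f -> v, k -> g, p -> b, s -> z, t -> d / V _ V: no change
surface: farpodivbva

cell MOD=ne, RANK=ri:
underlying: farpodi-lmu-ufo
1. f -> v, k -> g, s -> z, t -> d / _ Z: no change
2. f -> v, k -> g, p -> b, s -> z, t -> d / V _ V: fires at position(s) 12: farpodilmuuvo
surface: farpodilmuuvo

cell MOD=ne, RANK=gu:
underlying: farpodi-pe-ufo
1. f -> v, k -> g, s -> z, t -> d / _ Z: no change
2. f -> v, k -> g, p -> b, s -> z, t -> d / V _ V: fires at position(s) 8, 11: farpodibeuvo
surface: farpodibeuvo

cell MOD=mi, RANK=ri:
underlying: farpodi-lmu-eta
1. f -> v, k -> g, s -> z, t -> d / _ Z: no change
2. f -> v, k -> g, p -> b, s -> z, t -> d / V _ V: fires at position(s) 12: farpodilmueda
surface: farpodilmueda


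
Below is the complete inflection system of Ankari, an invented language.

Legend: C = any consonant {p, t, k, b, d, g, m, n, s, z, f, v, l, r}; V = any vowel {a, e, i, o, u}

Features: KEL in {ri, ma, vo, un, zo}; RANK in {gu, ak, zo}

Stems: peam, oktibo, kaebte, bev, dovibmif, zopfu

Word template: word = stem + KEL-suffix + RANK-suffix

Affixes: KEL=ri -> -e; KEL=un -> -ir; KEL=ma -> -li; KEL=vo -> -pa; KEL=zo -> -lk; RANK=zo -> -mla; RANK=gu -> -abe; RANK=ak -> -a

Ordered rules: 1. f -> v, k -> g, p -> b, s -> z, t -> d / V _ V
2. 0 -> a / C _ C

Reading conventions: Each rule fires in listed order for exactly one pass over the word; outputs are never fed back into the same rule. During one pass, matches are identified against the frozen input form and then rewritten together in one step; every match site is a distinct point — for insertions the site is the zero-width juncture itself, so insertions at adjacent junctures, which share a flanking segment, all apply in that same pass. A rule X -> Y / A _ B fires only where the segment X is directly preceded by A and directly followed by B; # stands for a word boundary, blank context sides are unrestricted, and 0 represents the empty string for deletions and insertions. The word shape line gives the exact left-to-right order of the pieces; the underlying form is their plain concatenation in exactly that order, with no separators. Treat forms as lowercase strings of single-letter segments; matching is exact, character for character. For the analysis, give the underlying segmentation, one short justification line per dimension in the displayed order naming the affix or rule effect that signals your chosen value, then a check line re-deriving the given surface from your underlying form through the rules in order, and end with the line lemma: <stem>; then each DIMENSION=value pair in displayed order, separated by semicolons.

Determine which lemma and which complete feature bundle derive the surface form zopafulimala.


underlying: zopfu-li-mla
KEL=ma - signalled by the affix -li
RANK=zo - signalled by the affix -mla
check: zopfulimla -> zopfulimla -> zopafulimala
lemma: zopfu; KEL=ma; RANK=zo


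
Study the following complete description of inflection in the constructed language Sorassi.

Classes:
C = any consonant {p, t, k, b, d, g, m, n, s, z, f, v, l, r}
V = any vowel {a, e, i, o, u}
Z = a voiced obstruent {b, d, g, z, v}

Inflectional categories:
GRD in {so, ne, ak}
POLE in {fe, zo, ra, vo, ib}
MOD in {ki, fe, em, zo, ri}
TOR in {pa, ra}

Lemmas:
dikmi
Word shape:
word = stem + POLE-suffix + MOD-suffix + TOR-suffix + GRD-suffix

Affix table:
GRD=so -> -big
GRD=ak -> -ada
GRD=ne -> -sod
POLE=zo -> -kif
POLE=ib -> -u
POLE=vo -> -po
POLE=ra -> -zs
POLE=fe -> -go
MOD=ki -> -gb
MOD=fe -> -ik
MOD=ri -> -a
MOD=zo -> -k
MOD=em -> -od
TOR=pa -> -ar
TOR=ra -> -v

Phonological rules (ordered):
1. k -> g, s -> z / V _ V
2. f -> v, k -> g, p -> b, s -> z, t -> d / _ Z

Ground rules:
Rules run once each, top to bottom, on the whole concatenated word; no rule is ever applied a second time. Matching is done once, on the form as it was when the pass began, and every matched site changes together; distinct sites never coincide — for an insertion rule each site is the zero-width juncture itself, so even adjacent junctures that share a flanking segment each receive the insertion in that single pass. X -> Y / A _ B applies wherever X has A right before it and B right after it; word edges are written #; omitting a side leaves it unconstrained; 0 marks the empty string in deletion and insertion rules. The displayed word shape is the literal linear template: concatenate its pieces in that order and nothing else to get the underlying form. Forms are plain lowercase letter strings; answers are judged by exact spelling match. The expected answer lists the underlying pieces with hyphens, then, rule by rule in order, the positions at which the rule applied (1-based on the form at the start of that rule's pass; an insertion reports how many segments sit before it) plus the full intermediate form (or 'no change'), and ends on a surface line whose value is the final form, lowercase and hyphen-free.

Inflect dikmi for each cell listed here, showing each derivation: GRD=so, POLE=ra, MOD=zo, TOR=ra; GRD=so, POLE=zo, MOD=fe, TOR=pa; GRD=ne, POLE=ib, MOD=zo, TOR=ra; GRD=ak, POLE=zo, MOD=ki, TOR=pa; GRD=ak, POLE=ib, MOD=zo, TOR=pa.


cell GRD=so, POLE=ra, MOD=zo, TOR=ra:
underlying: dikmi-zs-k-v-big
1. k -> g, s -> z / V _ V: no change
2. f -> v, k -> g, p -> b, s -> z, t -> d / _ Z: fires at position(s) 8: dikmizsgvbig
surface: dikmizsgvbig

cell GRD=so, POLE=zo, MOD=fe, TOR=pa:
underlying: dikmi-kif-ik-ar-big
1. k -> g, s -> z / V _ V: fires at position(s) 6, 10: dikmigifigarbig
2. f -> v, k -> g, p -> b, s -> z, t -> d / _ Z: no change
surface: dikmigifigarbig

cell GRD=ne, POLE=ib, MOD=zo, TOR=ra:
underlying: dikmi-u-k-v-sod
1. k -> g, s -> z / V _ V: no change
2. f -> v, k -> g, p -> b, s -> z, t -> d / _ Z: fires at position(s) 7: dikmiugvsod
surface: dikmiugvsod

cell GRD=ak, POLE=zo, MOD=ki, TOR=pa:
underlying: dikmi-kif-gb-ar-ada
1. k -> g, s -> z / V _ V: fires at position(s) 6: dikmigifgbarada
2. f -> v, k -> g, p -> b, s -> z, t -> d / _ Z: fires at position(s) 8: dikmigivgbarada
surface: dikmigivgbarada

cell GRD=ak, POLE=ib, MOD=zo, TOR=pa:
underlying: dikmi-u-k-ar-ada
1. k -> g, s -> z / V _ V: fires at position(s) 7: dikmiugarada
2. f -> v, k -> g, p -> b, s -> z, t -> d / _ Z: no change
surface: dikmiugarada


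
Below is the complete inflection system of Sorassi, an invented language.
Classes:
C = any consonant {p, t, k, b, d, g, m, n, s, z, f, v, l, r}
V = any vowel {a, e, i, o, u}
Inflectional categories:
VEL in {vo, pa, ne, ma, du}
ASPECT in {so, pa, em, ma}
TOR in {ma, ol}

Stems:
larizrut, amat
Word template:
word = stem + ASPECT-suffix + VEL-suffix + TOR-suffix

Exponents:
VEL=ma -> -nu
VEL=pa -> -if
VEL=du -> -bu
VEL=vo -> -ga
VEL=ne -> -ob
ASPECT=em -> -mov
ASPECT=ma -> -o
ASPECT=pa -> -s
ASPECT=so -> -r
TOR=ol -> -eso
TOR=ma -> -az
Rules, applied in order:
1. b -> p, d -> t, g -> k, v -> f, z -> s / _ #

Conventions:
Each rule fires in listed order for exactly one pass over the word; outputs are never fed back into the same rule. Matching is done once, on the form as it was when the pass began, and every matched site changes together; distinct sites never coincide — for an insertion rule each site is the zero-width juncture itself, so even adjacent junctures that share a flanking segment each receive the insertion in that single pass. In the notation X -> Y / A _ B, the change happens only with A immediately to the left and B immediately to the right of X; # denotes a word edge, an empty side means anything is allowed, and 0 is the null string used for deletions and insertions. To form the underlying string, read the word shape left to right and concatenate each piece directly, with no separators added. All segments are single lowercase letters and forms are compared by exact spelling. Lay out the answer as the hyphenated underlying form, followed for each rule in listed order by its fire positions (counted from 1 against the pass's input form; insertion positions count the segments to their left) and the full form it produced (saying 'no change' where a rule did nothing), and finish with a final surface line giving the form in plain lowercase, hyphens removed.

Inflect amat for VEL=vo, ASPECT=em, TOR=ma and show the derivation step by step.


underlying: amat-mov-ga-az
1. b -> p, d -> t, g -> k, v -> f, z -> s / _ #: fires at position(s) 11: amatmovgaas
surface: amatmovgaas


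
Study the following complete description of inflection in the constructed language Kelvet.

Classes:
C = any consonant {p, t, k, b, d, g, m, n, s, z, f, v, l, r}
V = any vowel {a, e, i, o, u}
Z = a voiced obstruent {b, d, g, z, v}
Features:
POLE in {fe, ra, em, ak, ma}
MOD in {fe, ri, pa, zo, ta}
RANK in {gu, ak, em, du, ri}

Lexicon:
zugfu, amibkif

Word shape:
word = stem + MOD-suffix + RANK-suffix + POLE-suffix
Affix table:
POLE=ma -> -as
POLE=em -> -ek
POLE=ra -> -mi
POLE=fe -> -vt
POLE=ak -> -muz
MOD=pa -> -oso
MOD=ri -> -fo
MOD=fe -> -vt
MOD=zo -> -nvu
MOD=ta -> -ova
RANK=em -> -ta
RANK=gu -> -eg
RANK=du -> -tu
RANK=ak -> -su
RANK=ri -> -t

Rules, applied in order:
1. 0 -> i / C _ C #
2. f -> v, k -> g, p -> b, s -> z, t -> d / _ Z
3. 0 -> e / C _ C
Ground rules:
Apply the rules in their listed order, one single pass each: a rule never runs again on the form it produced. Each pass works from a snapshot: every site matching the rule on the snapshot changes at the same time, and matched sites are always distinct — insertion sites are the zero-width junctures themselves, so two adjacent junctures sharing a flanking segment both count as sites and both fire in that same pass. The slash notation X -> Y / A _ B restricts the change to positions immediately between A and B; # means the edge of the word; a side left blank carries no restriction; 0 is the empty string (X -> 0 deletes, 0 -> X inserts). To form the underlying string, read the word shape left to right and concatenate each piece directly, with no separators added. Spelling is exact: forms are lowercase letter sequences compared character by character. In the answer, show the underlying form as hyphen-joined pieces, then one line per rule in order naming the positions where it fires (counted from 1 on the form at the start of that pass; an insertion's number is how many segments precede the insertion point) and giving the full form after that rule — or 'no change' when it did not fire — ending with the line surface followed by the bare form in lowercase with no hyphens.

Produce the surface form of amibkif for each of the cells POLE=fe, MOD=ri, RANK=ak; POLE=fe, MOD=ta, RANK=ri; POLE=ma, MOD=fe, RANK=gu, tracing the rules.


cell POLE=fe, MOD=ri, RANK=ak:
underlying: amibkif-fo-su-vt
1. 0 -> i / C _ C #: inserts after position(s) 12: amibkiffosuvit
2. f -> v, k -> g, p -> b, s -> z, t -> d / _ Z: no change
3. 0 -> e / C _ C: inserts after position(s) 4, 7: amibekifefosuvit
surface: amibekifefosuvit

cell POLE=fe, MOD=ta, RANK=ri:
underlying: amibkif-ova-t-vt
1. 0 -> i / C _ C #: inserts after position(s) 12: amibkifovatvit
2. f -> v, k -> g, p -> b, s -> z, t -> d / _ Z: fires at position(s) 11: amibkifovadvit
3. 0 -> e / C _ C: inserts after position(s) 4, 11: amibekifovadevit
surface: amibekifovadevit

cell POLE=ma, MOD=fe, RANK=gu:
underlying: amibkif-vt-eg-as
1. 0 -> i / C _ C #: no change
2. f -> v, k -> g, p -> b, s -> z, t -> d / _ Z: fires at position(s) 7: amibkivvtegas
3. 0 -> e / C _ C: inserts after position(s) 4, 7, 8: amibekivevetegas
surface: amibekivevetegas


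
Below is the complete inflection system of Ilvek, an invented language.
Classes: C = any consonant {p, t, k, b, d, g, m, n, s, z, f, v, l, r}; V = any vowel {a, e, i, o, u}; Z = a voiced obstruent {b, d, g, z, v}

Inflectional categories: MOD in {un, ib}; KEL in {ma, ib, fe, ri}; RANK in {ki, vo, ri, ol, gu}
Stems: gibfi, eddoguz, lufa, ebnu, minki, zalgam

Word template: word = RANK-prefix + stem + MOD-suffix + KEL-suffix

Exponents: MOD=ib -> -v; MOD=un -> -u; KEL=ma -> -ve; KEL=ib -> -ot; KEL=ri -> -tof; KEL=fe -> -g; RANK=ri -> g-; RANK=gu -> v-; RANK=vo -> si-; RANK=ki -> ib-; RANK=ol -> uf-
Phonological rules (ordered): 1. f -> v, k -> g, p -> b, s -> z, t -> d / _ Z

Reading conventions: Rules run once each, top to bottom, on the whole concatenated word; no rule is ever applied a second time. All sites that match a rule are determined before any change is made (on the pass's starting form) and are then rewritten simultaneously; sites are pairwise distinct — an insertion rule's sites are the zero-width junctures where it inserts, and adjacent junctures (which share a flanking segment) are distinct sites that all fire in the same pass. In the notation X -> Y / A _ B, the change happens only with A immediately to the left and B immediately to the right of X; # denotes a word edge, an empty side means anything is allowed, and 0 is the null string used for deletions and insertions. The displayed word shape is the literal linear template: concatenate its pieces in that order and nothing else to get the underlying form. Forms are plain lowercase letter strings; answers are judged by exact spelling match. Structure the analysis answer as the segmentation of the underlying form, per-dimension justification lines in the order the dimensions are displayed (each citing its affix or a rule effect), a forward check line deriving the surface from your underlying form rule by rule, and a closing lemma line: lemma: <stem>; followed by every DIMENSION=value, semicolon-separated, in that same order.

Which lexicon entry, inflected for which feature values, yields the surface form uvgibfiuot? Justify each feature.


underlying: uf-gibfi-u-ot
MOD=un - signalled by the affix -u
KEL=ib - signalled by the affix -ot
RANK=ol - signalled by the affix uf-
check: ufgibfiuot -> uvgibfiuot
lemma: gibfi; MOD=un; KEL=ib; RANK=ol


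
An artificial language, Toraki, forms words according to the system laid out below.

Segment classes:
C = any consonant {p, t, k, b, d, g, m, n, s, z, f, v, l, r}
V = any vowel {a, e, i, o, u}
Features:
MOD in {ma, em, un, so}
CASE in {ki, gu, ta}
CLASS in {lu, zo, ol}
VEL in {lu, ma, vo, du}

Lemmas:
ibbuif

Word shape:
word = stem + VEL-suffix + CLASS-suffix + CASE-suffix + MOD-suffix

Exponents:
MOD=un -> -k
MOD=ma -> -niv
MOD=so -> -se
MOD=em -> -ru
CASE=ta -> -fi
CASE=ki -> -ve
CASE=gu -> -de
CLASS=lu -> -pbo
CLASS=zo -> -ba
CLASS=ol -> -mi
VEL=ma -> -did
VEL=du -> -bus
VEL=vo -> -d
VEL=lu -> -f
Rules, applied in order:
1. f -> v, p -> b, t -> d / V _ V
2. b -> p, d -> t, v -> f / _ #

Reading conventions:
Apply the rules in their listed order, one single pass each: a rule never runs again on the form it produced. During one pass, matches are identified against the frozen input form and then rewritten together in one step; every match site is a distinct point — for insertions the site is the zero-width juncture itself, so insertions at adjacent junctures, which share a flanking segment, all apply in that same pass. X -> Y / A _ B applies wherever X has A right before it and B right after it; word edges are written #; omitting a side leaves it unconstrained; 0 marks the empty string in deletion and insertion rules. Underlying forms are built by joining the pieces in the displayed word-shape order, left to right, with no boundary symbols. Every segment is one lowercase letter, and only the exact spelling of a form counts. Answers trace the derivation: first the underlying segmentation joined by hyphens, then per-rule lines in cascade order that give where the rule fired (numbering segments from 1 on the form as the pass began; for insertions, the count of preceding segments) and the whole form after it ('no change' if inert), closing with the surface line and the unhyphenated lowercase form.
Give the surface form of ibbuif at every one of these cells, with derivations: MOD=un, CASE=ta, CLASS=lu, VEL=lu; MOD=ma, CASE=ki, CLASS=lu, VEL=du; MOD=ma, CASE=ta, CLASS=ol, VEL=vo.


cell MOD=un, CASE=ta, CLASS=lu, VEL=lu:
underlying: ibbuif-f-pbo-fi-k
1. f -> v, p -> b, t -> d / V _ V: fires at position(s) 11: ibbuiffpbovik
2. b -> p, d -> t, v -> f / _ #: no change
surface: ibbuiffpbovik

cell MOD=ma, CASE=ki, CLASS=lu, VEL=du:
underlying: ibbuif-bus-pbo-ve-niv
1. f -> v, p -> b, t -> d / V _ V: no change
2. b -> p, d -> t, v -> f / _ #: fires at position(s) 17: ibbuifbuspbovenif
surface: ibbuifbuspbovenif

cell MOD=ma, CASE=ta, CLASS=ol, VEL=vo:
underlying: ibbuif-d-mi-fi-niv
1. f -> v, p -> b, t -> d / V _ V: fires at position(s) 10: ibbuifdmiviniv
2. b -> p, d -> t, v -> f / _ #: fires at position(s) 14: ibbuifdmivinif
surface: ibbuifdmivinif


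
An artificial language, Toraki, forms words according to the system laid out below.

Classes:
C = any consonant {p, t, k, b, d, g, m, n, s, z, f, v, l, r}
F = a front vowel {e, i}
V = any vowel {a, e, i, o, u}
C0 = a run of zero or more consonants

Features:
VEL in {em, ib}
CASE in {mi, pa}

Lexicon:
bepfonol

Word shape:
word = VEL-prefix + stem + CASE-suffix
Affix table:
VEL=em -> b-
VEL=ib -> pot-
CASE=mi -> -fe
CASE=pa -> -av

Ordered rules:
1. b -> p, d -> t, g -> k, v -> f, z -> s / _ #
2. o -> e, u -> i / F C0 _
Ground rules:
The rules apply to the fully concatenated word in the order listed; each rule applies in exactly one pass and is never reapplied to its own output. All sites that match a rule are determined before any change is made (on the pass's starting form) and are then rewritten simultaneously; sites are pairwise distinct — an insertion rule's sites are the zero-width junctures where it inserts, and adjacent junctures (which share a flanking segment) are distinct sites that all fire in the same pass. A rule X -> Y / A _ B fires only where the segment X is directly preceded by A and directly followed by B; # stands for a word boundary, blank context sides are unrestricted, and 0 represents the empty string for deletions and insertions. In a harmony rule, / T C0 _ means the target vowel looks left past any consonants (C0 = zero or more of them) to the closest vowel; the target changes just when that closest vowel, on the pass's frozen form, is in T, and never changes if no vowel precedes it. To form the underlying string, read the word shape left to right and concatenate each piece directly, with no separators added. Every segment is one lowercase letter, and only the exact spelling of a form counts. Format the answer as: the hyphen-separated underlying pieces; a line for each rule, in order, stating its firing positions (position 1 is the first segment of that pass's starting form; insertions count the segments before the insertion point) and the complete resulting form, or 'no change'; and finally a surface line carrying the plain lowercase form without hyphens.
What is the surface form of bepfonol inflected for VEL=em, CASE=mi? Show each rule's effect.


underlying: b-bepfonol-fe
1. b -> p, d -> t, g -> k, v -> f, z -> s / _ #: no change
2. o -> e, u -> i / F C0 _: fires at position(s) 6: bbepfenolfe
surface: bbepfenolfe


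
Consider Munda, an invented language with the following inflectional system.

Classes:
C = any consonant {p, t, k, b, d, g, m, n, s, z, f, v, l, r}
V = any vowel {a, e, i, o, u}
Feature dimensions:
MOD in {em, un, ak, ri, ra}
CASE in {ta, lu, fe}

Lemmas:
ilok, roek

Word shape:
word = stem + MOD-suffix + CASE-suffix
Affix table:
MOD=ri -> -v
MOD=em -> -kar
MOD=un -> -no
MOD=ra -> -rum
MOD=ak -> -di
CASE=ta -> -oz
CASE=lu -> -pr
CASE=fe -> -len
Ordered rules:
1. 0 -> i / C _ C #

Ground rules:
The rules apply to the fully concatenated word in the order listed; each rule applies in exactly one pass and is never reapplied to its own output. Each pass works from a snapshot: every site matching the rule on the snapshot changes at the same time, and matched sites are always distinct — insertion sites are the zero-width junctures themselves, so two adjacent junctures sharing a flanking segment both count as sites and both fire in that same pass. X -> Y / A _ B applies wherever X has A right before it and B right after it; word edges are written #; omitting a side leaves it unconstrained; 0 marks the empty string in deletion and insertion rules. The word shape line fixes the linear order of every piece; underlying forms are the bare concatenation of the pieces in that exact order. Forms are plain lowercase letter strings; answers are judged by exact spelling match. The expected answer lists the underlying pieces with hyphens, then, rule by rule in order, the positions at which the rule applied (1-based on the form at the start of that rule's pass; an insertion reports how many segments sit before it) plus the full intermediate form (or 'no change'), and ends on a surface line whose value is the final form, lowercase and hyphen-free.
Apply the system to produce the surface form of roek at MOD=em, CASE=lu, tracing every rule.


underlying: roek-kar-pr
1. 0 -> i / C _ C #: inserts after position(s) 8: roekkarpir
surface: roekkarpir


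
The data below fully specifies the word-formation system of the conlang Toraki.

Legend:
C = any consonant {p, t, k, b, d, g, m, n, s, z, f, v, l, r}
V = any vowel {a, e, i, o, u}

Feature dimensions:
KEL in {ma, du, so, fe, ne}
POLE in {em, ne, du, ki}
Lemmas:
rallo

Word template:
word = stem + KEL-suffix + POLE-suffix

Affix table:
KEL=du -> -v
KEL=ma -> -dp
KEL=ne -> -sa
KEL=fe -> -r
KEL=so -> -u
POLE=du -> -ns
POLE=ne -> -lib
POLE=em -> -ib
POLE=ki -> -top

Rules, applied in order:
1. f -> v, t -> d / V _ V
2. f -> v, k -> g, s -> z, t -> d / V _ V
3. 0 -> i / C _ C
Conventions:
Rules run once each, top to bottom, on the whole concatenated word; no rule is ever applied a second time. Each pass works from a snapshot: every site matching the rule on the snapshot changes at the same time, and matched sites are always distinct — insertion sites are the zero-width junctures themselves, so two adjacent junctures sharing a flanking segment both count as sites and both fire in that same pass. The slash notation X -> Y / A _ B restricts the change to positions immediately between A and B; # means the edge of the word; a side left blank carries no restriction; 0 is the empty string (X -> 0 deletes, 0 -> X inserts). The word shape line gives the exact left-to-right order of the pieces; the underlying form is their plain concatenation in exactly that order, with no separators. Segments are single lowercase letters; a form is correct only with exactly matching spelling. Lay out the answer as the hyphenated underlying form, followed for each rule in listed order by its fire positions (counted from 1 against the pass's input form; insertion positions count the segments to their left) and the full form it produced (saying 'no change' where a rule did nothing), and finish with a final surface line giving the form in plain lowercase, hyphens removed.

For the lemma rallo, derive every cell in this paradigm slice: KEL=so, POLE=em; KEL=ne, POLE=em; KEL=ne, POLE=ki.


cell KEL=so, POLE=em:
underlying: rallo-u-ib
1. f -> v, t -> d / V _ V: no change
2. f -> v, k -> g, s -> z, t -> d / V _ V: no change
3. 0 -> i / C _ C: inserts after position(s) 3: ralilouib
surface: ralilouib

cell KEL=ne, POLE=em:
underlying: rallo-sa-ib
1. f -> v, t -> d / V _ V: no change
2. f -> v, k -> g, s -> z, t -> d / V _ V: fires at position(s) 6: rallozaib
3. 0 -> i / C _ C: inserts after position(s) 3: ralilozaib
surface: ralilozaib

cell KEL=ne, POLE=ki:
underlying: rallo-sa-top
1. f -> v, t -> d / V _ V: fires at position(s) 8: rallosadop
2. f -> v, k -> g, s -> z, t -> d / V _ V: fires at position(s) 6: rallozadop
3. 0 -> i / C _ C: inserts after position(s) 3: ralilozadop
surface: ralilozadop
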